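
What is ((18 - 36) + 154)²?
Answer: 18496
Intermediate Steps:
((18 - 36) + 154)² = (-18 + 154)² = 136² = 18496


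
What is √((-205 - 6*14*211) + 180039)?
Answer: √162110 ≈ 402.63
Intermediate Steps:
√((-205 - 6*14*211) + 180039) = √((-205 - 84*211) + 180039) = √((-205 - 17724) + 180039) = √(-17929 + 180039) = √162110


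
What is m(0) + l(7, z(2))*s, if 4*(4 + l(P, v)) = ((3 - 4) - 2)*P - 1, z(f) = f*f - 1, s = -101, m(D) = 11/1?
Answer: 1941/2 ≈ 970.50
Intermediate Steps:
m(D) = 11 (m(D) = 11*1 = 11)
z(f) = -1 + f² (z(f) = f² - 1 = -1 + f²)
l(P, v) = -17/4 - 3*P/4 (l(P, v) = -4 + (((3 - 4) - 2)*P - 1)/4 = -4 + ((-1 - 2)*P - 1)/4 = -4 + (-3*P - 1)/4 = -4 + (-1 - 3*P)/4 = -4 + (-¼ - 3*P/4) = -17/4 - 3*P/4)
m(0) + l(7, z(2))*s = 11 + (-17/4 - ¾*7)*(-101) = 11 + (-17/4 - 21/4)*(-101) = 11 - 19/2*(-101) = 11 + 1919/2 = 1941/2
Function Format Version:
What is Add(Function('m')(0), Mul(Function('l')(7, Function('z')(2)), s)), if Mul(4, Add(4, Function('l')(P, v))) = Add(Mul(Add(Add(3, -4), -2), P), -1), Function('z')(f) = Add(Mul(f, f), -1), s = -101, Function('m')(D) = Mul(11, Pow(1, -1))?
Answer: Rational(1941, 2) ≈ 970.50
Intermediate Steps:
Function('m')(D) = 11 (Function('m')(D) = Mul(11, 1) = 11)
Function('z')(f) = Add(-1, Pow(f, 2)) (Function('z')(f) = Add(Pow(f, 2), -1) = Add(-1, Pow(f, 2)))
Function('l')(P, v) = Add(Rational(-17, 4), Mul(Rational(-3, 4), P)) (Function('l')(P, v) = Add(-4, Mul(Rational(1, 4), Add(Mul(Add(Add(3, -4), -2), P), -1))) = Add(-4, Mul(Rational(1, 4), Add(Mul(Add(-1, -2), P), -1))) = Add(-4, Mul(Rational(1, 4), Add(Mul(-3, P), -1))) = Add(-4, Mul(Rational(1, 4), Add(-1, Mul(-3, P)))) = Add(-4, Add(Rational(-1, 4), Mul(Rational(-3, 4), P))) = Add(Rational(-17, 4), Mul(Rational(-3, 4), P)))
Add(Function('m')(0), Mul(Function('l')(7, Function('z')(2)), s)) = Add(11, Mul(Add(Rational(-17, 4), Mul(Rational(-3, 4), 7)), -101)) = Add(11, Mul(Add(Rational(-17, 4), Rational(-21, 4)), -101)) = Add(11, Mul(Rational(-19, 2), -101)) = Add(11, Rational(1919, 2)) = Rational(1941, 2)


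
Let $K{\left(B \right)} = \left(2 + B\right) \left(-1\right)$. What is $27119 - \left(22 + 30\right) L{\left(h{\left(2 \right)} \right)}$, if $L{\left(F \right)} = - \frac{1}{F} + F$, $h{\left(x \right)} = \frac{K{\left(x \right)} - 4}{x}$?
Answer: $27314$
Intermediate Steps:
$K{\left(B \right)} = -2 - B$
$h{\left(x \right)} = \frac{-6 - x}{x}$ ($h{\left(x \right)} = \frac{\left(-2 - x\right) - 4}{x} = \frac{-6 - x}{x}$)
$L{\left(F \right)} = F - \frac{1}{F}$
$27119 - \left(22 + 30\right) L{\left(h{\left(2 \right)} \right)} = 27119 - \left(22 + 30\right) \left(\frac{-6 - 2}{2} - \frac{1}{\frac{1}{2} \left(-6 - 2\right)}\right) = 27119 - 52 \left(\frac{-6 - 2}{2} - \frac{1}{\frac{1}{2} \left(-6 - 2\right)}\right) = 27119 - 52 \left(\frac{1}{2} \left(-8\right) - \frac{1}{\frac{1}{2} \left(-8\right)}\right) = 27119 - 52 \left(-4 - \frac{1}{-4}\right) = 27119 - 52 \left(-4 - - \frac{1}{4}\right) = 27119 - 52 \left(-4 + \frac{1}{4}\right) = 27119 - 52 \left(- \frac{15}{4}\right) = 27119 - -195 = 27119 + 195 = 27314$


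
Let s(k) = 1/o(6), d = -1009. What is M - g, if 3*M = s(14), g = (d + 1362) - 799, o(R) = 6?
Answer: 8029/18 ≈ 446.06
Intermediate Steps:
g = -446 (g = (-1009 + 1362) - 799 = 353 - 799 = -446)
s(k) = 1/6
M = 1/18 (M = (1/3)*(1/6) = 1/18 ≈ 0.055556)
M - g = 1/18 - 1*(-446) = 1/18 + 446 = 8029/18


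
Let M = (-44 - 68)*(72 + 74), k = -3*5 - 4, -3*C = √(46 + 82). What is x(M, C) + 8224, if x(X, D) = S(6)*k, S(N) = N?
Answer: 8110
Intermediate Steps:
C = -8*√2/3 (C = -√(46 + 82)/3 = -8*√2/3 ≈ -3.7712)
k = -19 (k = -15 - 4 = -19)
M = -16352 (M = -112*146 = -16352)
x(X, D) = -114 (x(X, D) = 6*(-19) = -114)
x(M, C) + 8224 = -114 + 8224 = 8110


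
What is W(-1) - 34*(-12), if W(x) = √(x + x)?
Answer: 408 + I*√2 ≈ 408.0 + 1.4142*I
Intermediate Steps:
W(x) = √2*√x (W(x) = √(2*x) = √2*√x)
W(-1) - 34*(-12) = √2*√(-1) - 34*(-12) = √2*I + 408 = I*√2 + 408 = 408 + I*√2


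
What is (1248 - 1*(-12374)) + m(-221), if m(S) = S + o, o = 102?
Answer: 13503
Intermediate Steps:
m(S) = 102 + S (m(S) = S + 102 = 102 + S)
(1248 - 1*(-12374)) + m(-221) = (1248 - 1*(-12374)) + (102 - 221) = (1248 + 12374) - 119 = 13622 - 119 = 13503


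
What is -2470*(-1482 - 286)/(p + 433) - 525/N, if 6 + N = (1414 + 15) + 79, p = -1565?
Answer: -1639942055/425066 ≈ -3858.1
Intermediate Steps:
N = 1502 (N = -6 + ((1414 + 15) + 79) = -6 + (1429 + 79) = -6 + 1508 = 1502)
-2470*(-1482 - 286)/(p + 433) - 525/N = -2470*(-1482 - 286)/(-1565 + 433) - 525/1502 = -2470/((-1132/(-1768))) - 525*1/1502 = -2470/((-1132*(-1/1768))) - 525/1502 = -2470/283/442 - 525/1502 = -2470*442/283 - 525/1502 = -1091740/283 - 525/1502 = -1639942055/425066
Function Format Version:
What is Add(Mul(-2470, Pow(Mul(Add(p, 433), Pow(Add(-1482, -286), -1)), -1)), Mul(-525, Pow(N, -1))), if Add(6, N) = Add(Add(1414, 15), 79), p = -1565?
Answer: Rational(-1639942055, 425066) ≈ -3858.1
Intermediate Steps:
N = 1502 (N = Add(-6, Add(Add(1414, 15), 79)) = Add(-6, Add(1429, 79)) = Add(-6, 1508) = 1502)
Add(Mul(-2470, Pow(Mul(Add(p, 433), Pow(Add(-1482, -286), -1)), -1)), Mul(-525, Pow(N, -1))) = Add(Mul(-2470, Pow(Mul(Add(-1565, 433), Pow(Add(-1482, -286), -1)), -1)), Mul(-525, Pow(1502, -1))) = Add(Mul(-2470, Pow(Mul(-1132, Pow(-1768, -1)), -1)), Mul(-525, Rational(1, 1502))) = Add(Mul(-2470, Pow(Mul(-1132, Rational(-1, 1768)), -1)), Rational(-525, 1502)) = Add(Mul(-2470, Pow(Rational(283, 442), -1)), Rational(-525, 1502)) = Add(Mul(-2470, Rational(442, 283)), Rational(-525, 1502)) = Add(Rational(-1091740, 283), Rational(-525, 1502)) = Rational(-1639942055, 425066)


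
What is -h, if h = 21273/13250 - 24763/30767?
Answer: -326396641/407662750 ≈ -0.80065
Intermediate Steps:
h = 326396641/407662750 (h = 21273*(1/13250) - 24763*1/30767 = 21273/13250 - 24763/30767 = 326396641/407662750 ≈ 0.80065)
-h = -1*326396641/407662750 = -326396641/407662750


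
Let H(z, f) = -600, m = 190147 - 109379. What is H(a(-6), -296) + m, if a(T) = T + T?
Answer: 80168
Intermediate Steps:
a(T) = 2*T
m = 80768
H(a(-6), -296) + m = -600 + 80768 = 80168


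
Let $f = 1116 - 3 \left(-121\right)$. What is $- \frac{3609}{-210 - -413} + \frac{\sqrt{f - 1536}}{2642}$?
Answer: $- \frac{3609}{203} + \frac{i \sqrt{57}}{2642} \approx -17.778 + 0.0028576 i$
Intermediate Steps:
$f = 1479$ ($f = 1116 - -363 = 1116 + 363 = 1479$)
$- \frac{3609}{-210 - -413} + \frac{\sqrt{f - 1536}}{2642} = - \frac{3609}{-210 - -413} + \frac{\sqrt{1479 - 1536}}{2642} = - \frac{3609}{-210 + 413} + \sqrt{-57} \cdot \frac{1}{2642} = - \frac{3609}{203} + i \sqrt{57} \cdot \frac{1}{2642} = \left(-3609\right) \frac{1}{203} + \frac{i \sqrt{57}}{2642} = - \frac{3609}{203} + \frac{i \sqrt{57}}{2642}$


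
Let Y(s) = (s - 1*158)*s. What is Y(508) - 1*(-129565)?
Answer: 307365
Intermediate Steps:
Y(s) = s*(-158 + s) (Y(s) = (s - 158)*s = (-158 + s)*s = s*(-158 + s))
Y(508) - 1*(-129565) = 508*(-158 + 508) - 1*(-129565) = 508*350 + 129565 = 177800 + 129565 = 307365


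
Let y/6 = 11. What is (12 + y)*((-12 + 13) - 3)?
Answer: -156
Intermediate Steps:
y = 66 (y = 6*11 = 66)
(12 + y)*((-12 + 13) - 3) = (12 + 66)*((-12 + 13) - 3) = 78*(1 - 3) = 78*(-2) = -156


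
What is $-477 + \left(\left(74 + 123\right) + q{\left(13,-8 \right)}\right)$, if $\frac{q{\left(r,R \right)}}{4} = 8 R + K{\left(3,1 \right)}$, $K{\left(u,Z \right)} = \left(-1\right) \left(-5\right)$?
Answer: $-516$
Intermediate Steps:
$K{\left(u,Z \right)} = 5$
$q{\left(r,R \right)} = 20 + 32 R$ ($q{\left(r,R \right)} = 4 \left(8 R + 5\right) = 4 \left(5 + 8 R\right) = 20 + 32 R$)
$-477 + \left(\left(74 + 123\right) + q{\left(13,-8 \right)}\right) = -477 + \left(\left(74 + 123\right) + \left(20 + 32 \left(-8\right)\right)\right) = -477 + \left(197 + \left(20 - 256\right)\right) = -477 + \left(197 - 236\right) = -477 - 39 = -516$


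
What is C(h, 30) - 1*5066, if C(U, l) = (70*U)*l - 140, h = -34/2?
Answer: -40906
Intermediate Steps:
h = -17 (h = -34*1/2 = -17)
C(U, l) = -140 + 70*U*l (C(U, l) = 70*U*l - 140 = -140 + 70*U*l)
C(h, 30) - 1*5066 = (-140 + 70*(-17)*30) - 1*5066 = (-140 - 35700) - 5066 = -35840 - 5066 = -40906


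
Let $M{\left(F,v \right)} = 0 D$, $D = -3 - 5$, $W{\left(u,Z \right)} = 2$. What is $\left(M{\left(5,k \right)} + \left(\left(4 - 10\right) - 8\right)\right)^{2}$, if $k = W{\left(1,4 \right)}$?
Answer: $196$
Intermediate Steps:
$D = -8$
$k = 2$
$M{\left(F,v \right)} = 0$ ($M{\left(F,v \right)} = 0 \left(-8\right) = 0$)
$\left(M{\left(5,k \right)} + \left(\left(4 - 10\right) - 8\right)\right)^{2} = \left(0 + \left(\left(4 - 10\right) - 8\right)\right)^{2} = \left(0 - 14\right)^{2} = \left(-14\right)^{2} = 196$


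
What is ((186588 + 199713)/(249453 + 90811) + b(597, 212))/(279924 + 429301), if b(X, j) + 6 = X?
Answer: 732663/877540856 ≈ 0.00083490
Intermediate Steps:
b(X, j) = -6 + X
((186588 + 199713)/(249453 + 90811) + b(597, 212))/(279924 + 429301) = ((186588 + 199713)/(249453 + 90811) + (-6 + 597))/(279924 + 429301) = (386301/340264 + 591)/709225 = (386301*(1/340264) + 591)*(1/709225) = (386301/340264 + 591)*(1/709225) = (201482325/340264)*(1/709225) = 732663/877540856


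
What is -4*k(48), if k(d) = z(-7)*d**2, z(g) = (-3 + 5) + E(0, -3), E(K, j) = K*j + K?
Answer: -18432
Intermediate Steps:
E(K, j) = K + K*j
z(g) = 2 (z(g) = (-3 + 5) + 0*(1 - 3) = 2 + 0*(-2) = 2 + 0 = 2)
k(d) = 2*d**2
-4*k(48) = -8*48**2 = -8*2304 = -4*4608 = -18432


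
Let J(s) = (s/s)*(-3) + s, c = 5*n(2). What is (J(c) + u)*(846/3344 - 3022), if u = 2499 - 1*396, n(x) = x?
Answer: -5330240855/836 ≈ -6.3759e+6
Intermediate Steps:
c = 10 (c = 5*2 = 10)
J(s) = -3 + s (J(s) = 1*(-3) + s = -3 + s)
u = 2103 (u = 2499 - 396 = 2103)
(J(c) + u)*(846/3344 - 3022) = ((-3 + 10) + 2103)*(846/3344 - 3022) = (7 + 2103)*(846*(1/3344) - 3022) = 2110*(423/1672 - 3022) = 2110*(-5052361/1672) = -5330240855/836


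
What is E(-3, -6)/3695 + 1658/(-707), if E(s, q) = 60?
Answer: -1216778/522473 ≈ -2.3289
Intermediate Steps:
E(-3, -6)/3695 + 1658/(-707) = 60/3695 + 1658/(-707) = 60*(1/3695) + 1658*(-1/707) = 12/739 - 1658/707 = -1216778/522473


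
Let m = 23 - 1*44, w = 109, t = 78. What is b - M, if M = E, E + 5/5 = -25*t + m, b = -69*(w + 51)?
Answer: -9068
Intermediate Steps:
m = -21 (m = 23 - 44 = -21)
b = -11040 (b = -69*(109 + 51) = -69*160 = -11040)
E = -1972 (E = -1 + (-25*78 - 21) = -1 + (-1950 - 21) = -1 - 1971 = -1972)
M = -1972
b - M = -11040 - 1*(-1972) = -11040 + 1972 = -9068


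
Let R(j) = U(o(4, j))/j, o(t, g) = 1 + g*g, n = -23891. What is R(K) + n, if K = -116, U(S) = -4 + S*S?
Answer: -183862201/116 ≈ -1.5850e+6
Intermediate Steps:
o(t, g) = 1 + g²
U(S) = -4 + S²
R(j) = (-4 + (1 + j²)²)/j
R(K) + n = (-4 + (1 + (-116)²)²)/(-116) - 23891 = -(-4 + (1 + 13456)²)/116 - 23891 = -(-4 + 13457²)/116 - 23891 = -(-4 + 181090849)/116 - 23891 = -1/116*181090845 - 23891 = -181090845/116 - 23891 = -183862201/116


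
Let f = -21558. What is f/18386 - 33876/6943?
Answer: -386260665/63826999 ≈ -6.0517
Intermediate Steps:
f/18386 - 33876/6943 = -21558/18386 - 33876/6943 = -21558*1/18386 - 33876*1/6943 = -10779/9193 - 33876/6943 = -386260665/63826999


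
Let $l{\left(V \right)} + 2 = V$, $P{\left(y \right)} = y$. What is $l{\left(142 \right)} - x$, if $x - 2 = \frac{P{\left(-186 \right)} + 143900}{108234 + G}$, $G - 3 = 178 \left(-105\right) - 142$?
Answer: $\frac{12194176}{89405} \approx 136.39$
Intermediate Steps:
$G = -18829$ ($G = 3 + \left(178 \left(-105\right) - 142\right) = 3 - 18832 = -18829$)
$l{\left(V \right)} = -2 + V$
$x = \frac{322524}{89405}$ ($x = 2 + \frac{-186 + 143900}{108234 - 18829} = 2 + \frac{143714}{89405} = \frac{322524}{89405} \approx 3.6074$)
$l{\left(142 \right)} - x = \left(-2 + 142\right) - \frac{322524}{89405} = 140 - \frac{322524}{89405} = \frac{12194176}{89405}$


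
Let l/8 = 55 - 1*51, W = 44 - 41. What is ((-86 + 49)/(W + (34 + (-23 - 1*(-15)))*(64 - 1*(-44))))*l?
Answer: -1184/2811 ≈ -0.42120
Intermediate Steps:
W = 3
l = 32 (l = 8*(55 - 1*51) = 8*(55 - 51) = 8*4 = 32)
((-86 + 49)/(W + (34 + (-23 - 1*(-15)))*(64 - 1*(-44))))*l = ((-86 + 49)/(3 + (34 + (-23 - 1*(-15)))*(64 - 1*(-44))))*32 = -37/(3 + (34 + (-23 + 15))*(64 + 44))*32 = -37/(3 + (34 - 8)*108)*32 = -37/(3 + 26*108)*32 = -37/(3 + 2808)*32 = -37/2811*32 = -1184/2811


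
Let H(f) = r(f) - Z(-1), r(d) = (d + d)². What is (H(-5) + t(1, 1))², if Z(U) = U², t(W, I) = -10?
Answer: 7921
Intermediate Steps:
r(d) = 4*d² (r(d) = (2*d)² = 4*d²)
H(f) = -1 + 4*f² (H(f) = 4*f² - 1*(-1)² = 4*f² - 1*1 = 4*f² - 1 = -1 + 4*f²)
(H(-5) + t(1, 1))² = ((-1 + 4*(-5)²) - 10)² = ((-1 + 4*25) - 10)² = ((-1 + 100) - 10)² = (99 - 10)² = 89² = 7921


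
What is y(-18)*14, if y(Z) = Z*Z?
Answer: 4536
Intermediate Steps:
y(Z) = Z²
y(-18)*14 = (-18)²*14 = 324*14 = 4536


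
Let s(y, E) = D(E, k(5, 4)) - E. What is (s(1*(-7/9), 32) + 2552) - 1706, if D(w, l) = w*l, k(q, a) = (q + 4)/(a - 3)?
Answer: 1102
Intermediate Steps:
k(q, a) = (4 + q)/(-3 + a)
D(w, l) = l*w
s(y, E) = 8*E (s(y, E) = ((4 + 5)/(-3 + 4))*E - E = (9/1)*E - E = (1*9)*E - E = 9*E - E = 8*E)
(s(1*(-7/9), 32) + 2552) - 1706 = (8*32 + 2552) - 1706 = (256 + 2552) - 1706 = 2808 - 1706 = 1102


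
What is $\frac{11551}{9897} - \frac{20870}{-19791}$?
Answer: $\frac{145052077}{65290509} \approx 2.2216$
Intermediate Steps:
$\frac{11551}{9897} - \frac{20870}{-19791} = 11551 \cdot \frac{1}{9897} - - \frac{20870}{19791} = \frac{11551}{9897} + \frac{20870}{19791} = \frac{145052077}{65290509}$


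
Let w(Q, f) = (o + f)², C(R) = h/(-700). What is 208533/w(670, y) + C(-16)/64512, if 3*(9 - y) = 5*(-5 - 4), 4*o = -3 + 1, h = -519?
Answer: 12556022551757/33251635200 ≈ 377.61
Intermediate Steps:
o = -½ (o = (-3 + 1)/4 = (¼)*(-2) = -½ ≈ -0.50000)
C(R) = 519/700 (C(R) = -519/(-700) = -519*(-1/700) = 519/700)
y = 24 (y = 9 - 5*(-5 - 4)/3 = 9 - 5*(-9)/3 = 9 - ⅓*(-45) = 9 + 15 = 24)
w(Q, f) = (-½ + f)²
208533/w(670, y) + C(-16)/64512 = 208533/(((-1 + 2*24)²/4)) + (519/700)/64512 = 208533/(((-1 + 48)²/4)) + (519/700)*(1/64512) = 208533/(((¼)*47²)) + 173/15052800 = 208533/(((¼)*2209)) + 173/15052800 = 208533/(2209/4) + 173/15052800 = 208533*(4/2209) + 173/15052800 = 834132/2209 + 173/15052800 = 12556022551757/33251635200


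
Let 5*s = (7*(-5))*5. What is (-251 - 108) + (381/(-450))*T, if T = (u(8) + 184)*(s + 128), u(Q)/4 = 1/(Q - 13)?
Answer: -1848021/125 ≈ -14784.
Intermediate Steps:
u(Q) = 4/(-13 + Q) (u(Q) = 4/(Q - 13) = 4/(-13 + Q))
s = -35 (s = ((7*(-5))*5)/5 = (-35*5)/5 = (⅕)*(-175) = -35)
T = 85188/5 (T = (4/(-13 + 8) + 184)*(-35 + 128) = (4/(-5) + 184)*93 = (4*(-⅕) + 184)*93 = (-⅘ + 184)*93 = (916/5)*93 = 85188/5 ≈ 17038.)
(-251 - 108) + (381/(-450))*T = (-251 - 108) + (381/(-450))*(85188/5) = -359 + (381*(-1/450))*(85188/5) = -359 - 127/150*85188/5 = -359 - 1803146/125 = -1848021/125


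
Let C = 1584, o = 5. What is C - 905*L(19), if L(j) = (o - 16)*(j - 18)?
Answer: 11539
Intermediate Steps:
L(j) = 198 - 11*j (L(j) = (5 - 16)*(j - 18) = -11*(-18 + j) = 198 - 11*j)
C - 905*L(19) = 1584 - 905*(198 - 11*19) = 1584 - 905*(198 - 209) = 1584 - 905*(-11) = 1584 + 9955 = 11539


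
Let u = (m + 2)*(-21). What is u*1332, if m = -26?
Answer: 671328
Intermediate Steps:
u = 504 (u = (-26 + 2)*(-21) = -24*(-21) = 504)
u*1332 = 504*1332 = 671328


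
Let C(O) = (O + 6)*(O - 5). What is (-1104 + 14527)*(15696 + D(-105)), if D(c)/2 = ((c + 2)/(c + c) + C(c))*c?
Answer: -30487753861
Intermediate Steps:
C(O) = (-5 + O)*(6 + O) (C(O) = (6 + O)*(-5 + O) = (-5 + O)*(6 + O))
D(c) = 2*c*(-30 + c + c² + (2 + c)/(2*c)) (D(c) = 2*(((c + 2)/(c + c) + (-30 + c + c²))*c) = 2*(((2 + c)/((2*c)) + (-30 + c + c²))*c) = 2*(((2 + c)*(1/(2*c)) + (-30 + c + c²))*c) = 2*(((2 + c)/(2*c) + (-30 + c + c²))*c) = 2*((-30 + c + c² + (2 + c)/(2*c))*c) = 2*(c*(-30 + c + c² + (2 + c)/(2*c))) = 2*c*(-30 + c + c² + (2 + c)/(2*c)))
(-1104 + 14527)*(15696 + D(-105)) = (-1104 + 14527)*(15696 + (2 - 105 + 2*(-105)*(-30 - 105 + (-105)²))) = 13423*(15696 + (2 - 105 + 2*(-105)*(-30 - 105 + 11025))) = 13423*(15696 + (2 - 105 + 2*(-105)*10890)) = 13423*(15696 + (2 - 105 - 2286900)) = 13423*(15696 - 2287003) = 13423*(-2271307) = -30487753861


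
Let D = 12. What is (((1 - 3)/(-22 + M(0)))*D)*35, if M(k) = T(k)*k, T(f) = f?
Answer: 420/11 ≈ 38.182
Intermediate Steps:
M(k) = k**2 (M(k) = k*k = k**2)
(((1 - 3)/(-22 + M(0)))*D)*35 = (((1 - 3)/(-22 + 0**2))*12)*35 = (-2/(-22 + 0)*12)*35 = (-2/(-22)*12)*35 = (-2*(-1/22)*12)*35 = ((1/11)*12)*35 = (12/11)*35 = 420/11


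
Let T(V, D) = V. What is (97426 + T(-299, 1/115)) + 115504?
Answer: 212631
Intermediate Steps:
(97426 + T(-299, 1/115)) + 115504 = (97426 - 299) + 115504 = 97127 + 115504 = 212631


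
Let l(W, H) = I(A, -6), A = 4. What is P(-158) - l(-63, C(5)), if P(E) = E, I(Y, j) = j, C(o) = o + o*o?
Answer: -152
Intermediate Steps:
C(o) = o + o**2
l(W, H) = -6
P(-158) - l(-63, C(5)) = -158 - 1*(-6) = -158 + 6 = -152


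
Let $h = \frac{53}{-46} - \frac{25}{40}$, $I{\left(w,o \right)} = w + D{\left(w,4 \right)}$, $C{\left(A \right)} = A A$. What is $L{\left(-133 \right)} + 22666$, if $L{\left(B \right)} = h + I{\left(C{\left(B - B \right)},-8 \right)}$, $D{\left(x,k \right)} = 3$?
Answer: $\frac{4170769}{184} \approx 22667.0$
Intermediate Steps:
$C{\left(A \right)} = A^{2}$
$I{\left(w,o \right)} = 3 + w$ ($I{\left(w,o \right)} = w + 3 = 3 + w$)
$h = - \frac{327}{184}$ ($h = 53 \left(- \frac{1}{46}\right) - \frac{5}{8} = - \frac{53}{46} - \frac{5}{8} = - \frac{327}{184} \approx -1.7772$)
$L{\left(B \right)} = \frac{225}{184}$ ($L{\left(B \right)} = - \frac{327}{184} + \left(3 + \left(B - B\right)^{2}\right) = - \frac{327}{184} + \left(3 + 0^{2}\right) = - \frac{327}{184} + \left(3 + 0\right) = - \frac{327}{184} + 3 = \frac{225}{184}$)
$L{\left(-133 \right)} + 22666 = \frac{225}{184} + 22666 = \frac{4170769}{184}$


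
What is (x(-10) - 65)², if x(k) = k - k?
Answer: 4225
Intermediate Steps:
x(k) = 0
(x(-10) - 65)² = (0 - 65)² = (-65)² = 4225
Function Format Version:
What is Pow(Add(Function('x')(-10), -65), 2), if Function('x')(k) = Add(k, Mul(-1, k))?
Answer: 4225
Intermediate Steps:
Function('x')(k) = 0
Pow(Add(Function('x')(-10), -65), 2) = Pow(Add(0, -65), 2) = Pow(-65, 2) = 4225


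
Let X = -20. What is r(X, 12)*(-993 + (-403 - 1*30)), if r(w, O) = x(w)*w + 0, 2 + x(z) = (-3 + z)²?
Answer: 15030040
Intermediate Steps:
x(z) = -2 + (-3 + z)²
r(w, O) = w*(-2 + (-3 + w)²) (r(w, O) = (-2 + (-3 + w)²)*w + 0 = w*(-2 + (-3 + w)²) + 0 = w*(-2 + (-3 + w)²))
r(X, 12)*(-993 + (-403 - 1*30)) = (-20*(-2 + (-3 - 20)²))*(-993 + (-403 - 1*30)) = (-20*(-2 + (-23)²))*(-993 + (-403 - 30)) = (-20*(-2 + 529))*(-993 - 433) = -20*527*(-1426) = -10540*(-1426) = 15030040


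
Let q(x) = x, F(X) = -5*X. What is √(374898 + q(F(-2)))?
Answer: 2*√93727 ≈ 612.30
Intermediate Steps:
√(374898 + q(F(-2))) = √(374898 - 5*(-2)) = √(374898 + 10) = √374908 = 2*√93727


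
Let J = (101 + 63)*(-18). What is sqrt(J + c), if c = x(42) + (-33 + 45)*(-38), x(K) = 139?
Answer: I*sqrt(3269) ≈ 57.175*I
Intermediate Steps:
J = -2952 (J = 164*(-18) = -2952)
c = -317 (c = 139 + (-33 + 45)*(-38) = 139 + 12*(-38) = 139 - 456 = -317)
sqrt(J + c) = sqrt(-2952 - 317) = sqrt(-3269) = I*sqrt(3269)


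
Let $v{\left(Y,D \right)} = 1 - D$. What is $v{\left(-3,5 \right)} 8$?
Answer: $-32$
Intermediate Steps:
$v{\left(-3,5 \right)} 8 = \left(1 - 5\right) 8 = \left(-4\right) 8 = -32$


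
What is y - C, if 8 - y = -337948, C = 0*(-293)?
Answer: 337956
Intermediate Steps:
C = 0
y = 337956 (y = 8 - 1*(-337948) = 8 + 337948 = 337956)
y - C = 337956 - 1*0 = 337956 + 0 = 337956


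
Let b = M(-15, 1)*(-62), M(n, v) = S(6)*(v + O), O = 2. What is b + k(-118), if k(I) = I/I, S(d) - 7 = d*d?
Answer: -7997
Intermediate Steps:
S(d) = 7 + d**2 (S(d) = 7 + d*d = 7 + d**2)
M(n, v) = 86 + 43*v (M(n, v) = (7 + 6**2)*(v + 2) = (7 + 36)*(2 + v) = 43*(2 + v) = 86 + 43*v)
k(I) = 1
b = -7998 (b = (86 + 43*1)*(-62) = (86 + 43)*(-62) = 129*(-62) = -7998)
b + k(-118) = -7998 + 1 = -7997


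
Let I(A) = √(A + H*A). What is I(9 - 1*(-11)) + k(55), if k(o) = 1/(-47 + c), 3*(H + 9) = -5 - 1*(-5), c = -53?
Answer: -1/100 + 4*I*√10 ≈ -0.01 + 12.649*I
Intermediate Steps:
H = -9 (H = -9 + (-5 - 1*(-5))/3 = -9 + (-5 + 5)/3 = -9 + (⅓)*0 = -9 + 0 = -9)
I(A) = 2*√2*√(-A) (I(A) = √(A - 9*A) = √(-8*A) = 2*√2*√(-A))
k(o) = -1/100 (k(o) = 1/(-47 - 53) = 1/(-100) = -1/100)
I(9 - 1*(-11)) + k(55) = 2*√2*√(-(9 - 1*(-11))) - 1/100 = 2*√2*√(-(9 + 11)) - 1/100 = 2*√2*√(-1*20) - 1/100 = 2*√2*√(-20) - 1/100 = 2*√2*(2*I*√5) - 1/100 = 4*I*√10 - 1/100 = -1/100 + 4*I*√10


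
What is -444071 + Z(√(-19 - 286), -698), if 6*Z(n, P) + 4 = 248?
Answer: -1332091/3 ≈ -4.4403e+5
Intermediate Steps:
Z(n, P) = 122/3 (Z(n, P) = -⅔ + (⅙)*248 = -⅔ + 124/3 = 122/3)
-444071 + Z(√(-19 - 286), -698) = -444071 + 122/3 = -1332091/3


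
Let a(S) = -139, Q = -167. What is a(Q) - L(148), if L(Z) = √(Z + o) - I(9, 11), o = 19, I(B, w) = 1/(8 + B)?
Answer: -2362/17 - √167 ≈ -151.86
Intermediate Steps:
L(Z) = -1/17 + √(19 + Z) (L(Z) = √(Z + 19) - 1/(8 + 9) = √(19 + Z) - 1/17 = -1/17 + √(19 + Z))
a(Q) - L(148) = -139 - (-1/17 + √(19 + 148)) = -139 - (-1/17 + √167) = -139 + (1/17 - √167) = -2362/17 - √167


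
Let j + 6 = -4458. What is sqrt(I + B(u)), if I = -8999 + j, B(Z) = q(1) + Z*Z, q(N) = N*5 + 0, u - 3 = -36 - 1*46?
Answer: I*sqrt(7217) ≈ 84.953*I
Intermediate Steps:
j = -4464 (j = -6 - 4458 = -4464)
u = -79 (u = 3 + (-36 - 1*46) = 3 + (-36 - 46) = 3 - 82 = -79)
q(N) = 5*N (q(N) = 5*N + 0 = 5*N)
B(Z) = 5 + Z**2 (B(Z) = 5*1 + Z*Z = 5 + Z**2)
I = -13463 (I = -8999 - 4464 = -13463)
sqrt(I + B(u)) = sqrt(-13463 + (5 + (-79)**2)) = sqrt(-13463 + (5 + 6241)) = sqrt(-13463 + 6246) = sqrt(-7217) = I*sqrt(7217)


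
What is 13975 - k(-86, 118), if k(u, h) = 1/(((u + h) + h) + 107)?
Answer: 3591574/257 ≈ 13975.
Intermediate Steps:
k(u, h) = 1/(107 + u + 2*h) (k(u, h) = 1/(((h + u) + h) + 107) = 1/((u + 2*h) + 107) = 1/(107 + u + 2*h))
13975 - k(-86, 118) = 13975 - 1/(107 - 86 + 2*118) = 13975 - 1/(107 - 86 + 236) = 13975 - 1/257 = 3591574/257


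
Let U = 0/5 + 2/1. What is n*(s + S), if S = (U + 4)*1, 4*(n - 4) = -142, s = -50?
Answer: 1386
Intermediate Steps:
n = -63/2 (n = 4 + (¼)*(-142) = 4 - 71/2 = -63/2 ≈ -31.500)
U = 2 (U = 0*(⅕) + 2*1 = 0 + 2 = 2)
S = 6 (S = (2 + 4)*1 = 6*1 = 6)
n*(s + S) = -63*(-50 + 6)/2 = -63/2*(-44) = 1386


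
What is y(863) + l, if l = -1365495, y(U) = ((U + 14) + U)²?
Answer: 1662105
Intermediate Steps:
y(U) = (14 + 2*U)² (y(U) = ((14 + U) + U)² = (14 + 2*U)²)
y(863) + l = 4*(7 + 863)² - 1365495 = 4*870² - 1365495 = 4*756900 - 1365495 = 3027600 - 1365495 = 1662105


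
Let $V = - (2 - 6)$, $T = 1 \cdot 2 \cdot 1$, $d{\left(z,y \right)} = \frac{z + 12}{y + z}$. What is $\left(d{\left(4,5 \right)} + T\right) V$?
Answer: $\frac{136}{9} \approx 15.111$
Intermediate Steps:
$d{\left(z,y \right)} = \frac{12 + z}{y + z}$
$T = 2$ ($T = 2 \cdot 1 = 2$)
$V = 4$ ($V = \left(-1\right) \left(-4\right) = 4$)
$\left(d{\left(4,5 \right)} + T\right) V = \left(\frac{12 + 4}{5 + 4} + 2\right) 4 = \left(\frac{1}{9} \cdot 16 + 2\right) 4 = \left(\frac{16}{9} + 2\right) 4 = \frac{34}{9} \cdot 4 = \frac{136}{9}$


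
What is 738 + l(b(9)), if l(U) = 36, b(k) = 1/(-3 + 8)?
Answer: 774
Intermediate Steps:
b(k) = ⅕ (b(k) = 1/5 = ⅕)
738 + l(b(9)) = 738 + 36 = 774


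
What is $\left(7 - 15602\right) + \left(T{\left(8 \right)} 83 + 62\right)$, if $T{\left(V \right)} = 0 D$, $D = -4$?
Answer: $-15533$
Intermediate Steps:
$T{\left(V \right)} = 0$ ($T{\left(V \right)} = 0 \left(-4\right) = 0$)
$\left(7 - 15602\right) + \left(T{\left(8 \right)} 83 + 62\right) = \left(7 - 15602\right) + \left(0 \cdot 83 + 62\right) = -15595 + \left(0 + 62\right) = -15595 + 62 = -15533$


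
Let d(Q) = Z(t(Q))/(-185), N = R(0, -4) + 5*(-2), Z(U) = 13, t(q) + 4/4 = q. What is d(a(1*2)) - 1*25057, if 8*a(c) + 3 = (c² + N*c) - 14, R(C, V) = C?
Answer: -4635558/185 ≈ -25057.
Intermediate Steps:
t(q) = -1 + q
N = -10 (N = 0 + 5*(-2) = 0 - 10 = -10)
a(c) = -17/8 - 5*c/4 + c²/8 (a(c) = -3/8 + ((c² - 10*c) - 14)/8 = -3/8 + (-14 + c² - 10*c)/8 = -3/8 + (-7/4 - 5*c/4 + c²/8) = -17/8 - 5*c/4 + c²/8)
d(Q) = -13/185 (d(Q) = 13/(-185) = 13*(-1/185) = -13/185)
d(a(1*2)) - 1*25057 = -13/185 - 1*25057 = -13/185 - 25057 = -4635558/185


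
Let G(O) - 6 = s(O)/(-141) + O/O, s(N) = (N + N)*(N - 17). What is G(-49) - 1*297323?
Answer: -13976008/47 ≈ -2.9736e+5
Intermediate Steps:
s(N) = 2*N*(-17 + N) (s(N) = (2*N)*(-17 + N) = 2*N*(-17 + N))
G(O) = 7 - 2*O*(-17 + O)/141 (G(O) = 6 + ((2*O*(-17 + O))/(-141) + O/O) = 6 + ((2*O*(-17 + O))*(-1/141) + 1) = 6 + (-2*O*(-17 + O)/141 + 1) = 6 + (1 - 2*O*(-17 + O)/141) = 7 - 2*O*(-17 + O)/141)
G(-49) - 1*297323 = (7 - 2/141*(-49)*(-17 - 49)) - 1*297323 = (7 - 2/141*(-49)*(-66)) - 297323 = (7 - 2156/47) - 297323 = -1827/47 - 297323 = -13976008/47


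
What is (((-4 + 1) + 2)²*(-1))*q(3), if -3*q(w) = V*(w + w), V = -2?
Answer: -4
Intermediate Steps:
q(w) = 4*w/3 (q(w) = -(-2)*(w + w)/3 = -(-2)*2*w/3 = -(-4)*w/3 = 4*w/3)
(((-4 + 1) + 2)²*(-1))*q(3) = (((-4 + 1) + 2)²*(-1))*((4/3)*3) = ((-3 + 2)²*(-1))*4 = ((-1)²*(-1))*4 = (1*(-1))*4 = -1*4 = -4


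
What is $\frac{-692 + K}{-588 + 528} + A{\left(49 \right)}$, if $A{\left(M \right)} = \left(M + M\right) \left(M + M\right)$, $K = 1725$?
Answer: $\frac{575207}{60} \approx 9586.8$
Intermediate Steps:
$A{\left(M \right)} = 4 M^{2}$ ($A{\left(M \right)} = 2 M 2 M = 4 M^{2}$)
$\frac{-692 + K}{-588 + 528} + A{\left(49 \right)} = \frac{-692 + 1725}{-588 + 528} + 4 \cdot 49^{2} = \frac{1033}{-60} + 4 \cdot 2401 = 1033 \left(- \frac{1}{60}\right) + 9604 = - \frac{1033}{60} + 9604 = \frac{575207}{60}$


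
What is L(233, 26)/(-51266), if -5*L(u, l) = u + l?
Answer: 259/256330 ≈ 0.0010104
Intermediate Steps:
L(u, l) = -l/5 - u/5 (L(u, l) = -(u + l)/5 = -(l + u)/5 = -l/5 - u/5)
L(233, 26)/(-51266) = (-1/5*26 - 1/5*233)/(-51266) = (-26/5 - 233/5)*(-1/51266) = -259/5*(-1/51266) = 259/256330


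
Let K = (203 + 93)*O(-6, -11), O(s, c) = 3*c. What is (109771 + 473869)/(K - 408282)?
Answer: -58364/41805 ≈ -1.3961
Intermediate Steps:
K = -9768 (K = (203 + 93)*(3*(-11)) = 296*(-33) = -9768)
(109771 + 473869)/(K - 408282) = (109771 + 473869)/(-9768 - 408282) = 583640/(-418050) = 583640*(-1/418050) = -58364/41805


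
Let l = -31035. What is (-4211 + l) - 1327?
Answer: -36573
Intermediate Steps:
(-4211 + l) - 1327 = (-4211 - 31035) - 1327 = -35246 - 1327 = -36573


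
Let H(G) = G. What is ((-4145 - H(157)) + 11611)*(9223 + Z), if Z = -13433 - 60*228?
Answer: -130758010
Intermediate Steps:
Z = -27113 (Z = -13433 - 13680 = -27113)
((-4145 - H(157)) + 11611)*(9223 + Z) = ((-4145 - 1*157) + 11611)*(9223 - 27113) = ((-4145 - 157) + 11611)*(-17890) = (-4302 + 11611)*(-17890) = 7309*(-17890) = -130758010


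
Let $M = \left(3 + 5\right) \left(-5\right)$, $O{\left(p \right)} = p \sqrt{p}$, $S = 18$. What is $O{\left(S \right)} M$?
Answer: $- 2160 \sqrt{2} \approx -3054.7$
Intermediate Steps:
$O{\left(p \right)} = p^{\frac{3}{2}}$
$M = -40$ ($M = 8 \left(-5\right) = -40$)
$O{\left(S \right)} M = 18^{\frac{3}{2}} \left(-40\right) = 54 \sqrt{2} \left(-40\right) = - 2160 \sqrt{2}$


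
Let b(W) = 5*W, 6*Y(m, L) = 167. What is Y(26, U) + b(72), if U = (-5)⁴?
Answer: 2327/6 ≈ 387.83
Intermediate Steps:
U = 625
Y(m, L) = 167/6 (Y(m, L) = (⅙)*167 = 167/6)
Y(26, U) + b(72) = 167/6 + 5*72 = 167/6 + 360 = 2327/6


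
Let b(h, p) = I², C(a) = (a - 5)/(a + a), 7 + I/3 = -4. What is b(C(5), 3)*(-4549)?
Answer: -4953861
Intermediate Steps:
I = -33 (I = -21 + 3*(-4) = -21 - 12 = -33)
C(a) = (-5 + a)/(2*a) (C(a) = (-5 + a)/((2*a)) = (-5 + a)*(1/(2*a)) = (-5 + a)/(2*a))
b(h, p) = 1089 (b(h, p) = (-33)² = 1089)
b(C(5), 3)*(-4549) = 1089*(-4549) = -4953861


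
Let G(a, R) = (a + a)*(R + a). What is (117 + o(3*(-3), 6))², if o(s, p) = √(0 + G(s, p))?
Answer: 13743 + 702*√6 ≈ 15463.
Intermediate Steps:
G(a, R) = 2*a*(R + a) (G(a, R) = (2*a)*(R + a) = 2*a*(R + a))
o(s, p) = √2*√(s*(p + s)) (o(s, p) = √(0 + 2*s*(p + s)) = √(2*s*(p + s)) = √2*√(s*(p + s)))
(117 + o(3*(-3), 6))² = (117 + √2*√((3*(-3))*(6 + 3*(-3))))² = (117 + √2*√(-9*(6 - 9)))² = (117 + √2*√(-9*(-3)))² = (117 + √2*√27)² = (117 + √2*(3*√3))² = (117 + 3*√6)²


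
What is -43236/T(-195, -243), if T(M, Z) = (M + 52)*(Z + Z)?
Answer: -2402/3861 ≈ -0.62212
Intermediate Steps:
T(M, Z) = 2*Z*(52 + M) (T(M, Z) = (52 + M)*(2*Z) = 2*Z*(52 + M))
-43236/T(-195, -243) = -43236*(-1/(486*(52 - 195))) = -43236/(2*(-243)*(-143)) = -43236/69498 = -43236*1/69498 = -2402/3861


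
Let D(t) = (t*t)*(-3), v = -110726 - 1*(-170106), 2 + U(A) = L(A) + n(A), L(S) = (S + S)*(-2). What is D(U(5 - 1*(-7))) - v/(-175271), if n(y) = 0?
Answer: -1314473120/175271 ≈ -7499.7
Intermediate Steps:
L(S) = -4*S (L(S) = (2*S)*(-2) = -4*S)
U(A) = -2 - 4*A (U(A) = -2 + (-4*A + 0) = -2 - 4*A)
v = 59380 (v = -110726 + 170106 = 59380)
D(t) = -3*t² (D(t) = t²*(-3) = -3*t²)
D(U(5 - 1*(-7))) - v/(-175271) = -3*(-2 - 4*(5 - 1*(-7)))² - 59380/(-175271) = -3*(-2 - 4*(5 + 7))² - 59380*(-1)/175271 = -3*(-2 - 4*12)² - 1*(-59380/175271) = -3*(-2 - 48)² + 59380/175271 = -3*(-50)² + 59380/175271 = -3*2500 + 59380/175271 = -7500 + 59380/175271 = -1314473120/175271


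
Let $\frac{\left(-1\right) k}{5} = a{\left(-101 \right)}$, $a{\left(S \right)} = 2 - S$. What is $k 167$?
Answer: $-86005$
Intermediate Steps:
$k = -515$ ($k = - 5 \left(2 - -101\right) = - 5 \left(2 + 101\right) = \left(-5\right) 103 = -515$)
$k 167 = \left(-515\right) 167 = -86005$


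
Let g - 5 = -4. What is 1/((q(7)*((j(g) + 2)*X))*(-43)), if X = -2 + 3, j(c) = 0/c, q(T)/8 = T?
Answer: -1/4816 ≈ -0.00020764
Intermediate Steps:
q(T) = 8*T
g = 1 (g = 5 - 4 = 1)
j(c) = 0
X = 1
1/((q(7)*((j(g) + 2)*X))*(-43)) = 1/(((8*7)*((0 + 2)*1))*(-43)) = 1/((56*(2*1))*(-43)) = 1/((56*2)*(-43)) = 1/(112*(-43)) = 1/(-4816) = -1/4816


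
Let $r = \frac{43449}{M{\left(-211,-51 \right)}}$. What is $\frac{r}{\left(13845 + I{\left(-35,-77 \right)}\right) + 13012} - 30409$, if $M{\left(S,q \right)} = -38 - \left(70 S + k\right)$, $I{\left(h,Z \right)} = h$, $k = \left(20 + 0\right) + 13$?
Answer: $- \frac{11988948236953}{394256578} \approx -30409.0$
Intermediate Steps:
$k = 33$ ($k = 20 + 13 = 33$)
$M{\left(S,q \right)} = -71 - 70 S$ ($M{\left(S,q \right)} = -38 - \left(70 S + 33\right) = -38 - \left(33 + 70 S\right) = -71 - 70 S$)
$r = \frac{43449}{14699}$ ($r = \frac{43449}{-71 - -14770} = \frac{43449}{-71 + 14770} = \frac{43449}{14699} \approx 2.9559$)
$\frac{r}{\left(13845 + I{\left(-35,-77 \right)}\right) + 13012} - 30409 = \frac{43449}{14699 \left(\left(13845 - 35\right) + 13012\right)} - 30409 = \frac{43449}{14699 \left(13810 + 13012\right)} - 30409 = \frac{43449}{14699 \cdot 26822} - 30409 = \frac{43449}{14699} \cdot \frac{1}{26822} - 30409 = \frac{43449}{394256578} - 30409 = - \frac{11988948236953}{394256578}$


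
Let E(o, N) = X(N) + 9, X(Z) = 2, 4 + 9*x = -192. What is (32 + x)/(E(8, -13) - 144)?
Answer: -92/1197 ≈ -0.076859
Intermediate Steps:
x = -196/9 (x = -4/9 + (1/9)*(-192) = -4/9 - 64/3 = -196/9 ≈ -21.778)
E(o, N) = 11 (E(o, N) = 2 + 9 = 11)
(32 + x)/(E(8, -13) - 144) = (32 - 196/9)/(11 - 144) = (92/9)/(-133) = (92/9)*(-1/133) = -92/1197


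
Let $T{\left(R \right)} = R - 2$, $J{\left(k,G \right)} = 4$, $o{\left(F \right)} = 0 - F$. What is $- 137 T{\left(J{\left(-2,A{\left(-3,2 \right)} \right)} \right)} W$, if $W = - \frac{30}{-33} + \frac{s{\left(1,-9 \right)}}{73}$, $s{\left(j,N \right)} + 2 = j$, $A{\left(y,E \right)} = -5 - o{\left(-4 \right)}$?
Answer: $- \frac{197006}{803} \approx -245.34$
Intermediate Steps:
$o{\left(F \right)} = - F$
$A{\left(y,E \right)} = -9$ ($A{\left(y,E \right)} = -5 - \left(-1\right) \left(-4\right) = -5 - 4 = -9$)
$s{\left(j,N \right)} = -2 + j$
$T{\left(R \right)} = -2 + R$ ($T{\left(R \right)} = R - 2 = -2 + R$)
$W = \frac{719}{803}$ ($W = - \frac{30}{-33} + \frac{-2 + 1}{73} = \left(-30\right) \left(- \frac{1}{33}\right) - \frac{1}{73} = \frac{10}{11} - \frac{1}{73} = \frac{719}{803} \approx 0.89539$)
$- 137 T{\left(J{\left(-2,A{\left(-3,2 \right)} \right)} \right)} W = - 137 \left(-2 + 4\right) \frac{719}{803} = \left(-137\right) 2 \cdot \frac{719}{803} = \left(-274\right) \frac{719}{803} = - \frac{197006}{803}$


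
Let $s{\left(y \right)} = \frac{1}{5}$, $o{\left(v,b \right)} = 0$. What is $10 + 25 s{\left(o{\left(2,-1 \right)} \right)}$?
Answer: $15$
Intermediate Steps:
$s{\left(y \right)} = \frac{1}{5}$
$10 + 25 s{\left(o{\left(2,-1 \right)} \right)} = 10 + 25 \cdot \frac{1}{5} = 10 + 5 = 15$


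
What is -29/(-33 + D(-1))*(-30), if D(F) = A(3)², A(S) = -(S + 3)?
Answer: 290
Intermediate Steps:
A(S) = -3 - S (A(S) = -(3 + S) = -3 - S)
D(F) = 36 (D(F) = (-3 - 1*3)² = (-3 - 3)² = (-6)² = 36)
-29/(-33 + D(-1))*(-30) = -29/(-33 + 36)*(-30) = -29/3*(-30) = 290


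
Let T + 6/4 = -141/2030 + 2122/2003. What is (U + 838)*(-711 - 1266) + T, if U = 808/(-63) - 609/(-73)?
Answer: -733689675886256/445236855 ≈ -1.6479e+6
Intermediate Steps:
U = -20617/4599 (U = 808*(-1/63) - 609*(-1/73) = -808/63 + 609/73 = -20617/4599 ≈ -4.4829)
T = -1036949/2033045 (T = -3/2 + (-141/2030 + 2122/2003) = -3/2 + 4025237/4066090 = -1036949/2033045 ≈ -0.51005)
(U + 838)*(-711 - 1266) + T = (-20617/4599 + 838)*(-711 - 1266) - 1036949/2033045 = (3833345/4599)*(-1977) - 1036949/2033045 = -2526174355/1533 - 1036949/2033045 = -733689675886256/445236855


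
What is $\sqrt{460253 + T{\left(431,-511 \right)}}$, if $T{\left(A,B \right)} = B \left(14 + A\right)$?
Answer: $\sqrt{232858} \approx 482.55$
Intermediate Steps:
$\sqrt{460253 + T{\left(431,-511 \right)}} = \sqrt{460253 - 511 \left(14 + 431\right)} = \sqrt{460253 - 227395} = \sqrt{232858}$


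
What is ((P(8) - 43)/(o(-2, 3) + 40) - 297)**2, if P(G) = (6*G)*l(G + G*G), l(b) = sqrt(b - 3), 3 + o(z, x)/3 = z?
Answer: 89488 - 716928*sqrt(69)/625 ≈ 79960.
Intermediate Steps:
o(z, x) = -9 + 3*z
l(b) = sqrt(-3 + b)
P(G) = 6*G*sqrt(-3 + G + G**2) (P(G) = (6*G)*sqrt(-3 + (G + G*G)) = (6*G)*sqrt(-3 + (G + G**2)) = (6*G)*sqrt(-3 + G + G**2) = 6*G*sqrt(-3 + G + G**2))
((P(8) - 43)/(o(-2, 3) + 40) - 297)**2 = ((6*8*sqrt(-3 + 8*(1 + 8)) - 43)/((-9 + 3*(-2)) + 40) - 297)**2 = ((6*8*sqrt(-3 + 8*9) - 43)/((-9 - 6) + 40) - 297)**2 = ((6*8*sqrt(-3 + 72) - 43)/(-15 + 40) - 297)**2 = ((6*8*sqrt(69) - 43)/25 - 297)**2 = ((48*sqrt(69) - 43)*(1/25) - 297)**2 = ((-43 + 48*sqrt(69))*(1/25) - 297)**2 = ((-43/25 + 48*sqrt(69)/25) - 297)**2 = (-7468/25 + 48*sqrt(69)/25)**2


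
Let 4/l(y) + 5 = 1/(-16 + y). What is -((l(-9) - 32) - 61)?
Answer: 5909/63 ≈ 93.794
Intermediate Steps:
l(y) = 4/(-5 + 1/(-16 + y))
-((l(-9) - 32) - 61) = -((4*(16 - 1*(-9))/(-81 + 5*(-9)) - 32) - 61) = -((4*(16 + 9)/(-81 - 45) - 32) - 61) = -((4*25/(-126) - 32) - 61) = -((4*(-1/126)*25 - 32) - 61) = -((-50/63 - 32) - 61) = -(-2066/63 - 61) = -1*(-5909/63) = 5909/63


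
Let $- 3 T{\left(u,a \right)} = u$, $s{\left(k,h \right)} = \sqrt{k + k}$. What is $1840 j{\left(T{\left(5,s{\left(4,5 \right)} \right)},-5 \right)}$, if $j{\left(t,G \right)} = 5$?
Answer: $9200$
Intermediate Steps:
$s{\left(k,h \right)} = \sqrt{2} \sqrt{k}$ ($s{\left(k,h \right)} = \sqrt{2 k} = \sqrt{2} \sqrt{k}$)
$T{\left(u,a \right)} = - \frac{u}{3}$
$1840 j{\left(T{\left(5,s{\left(4,5 \right)} \right)},-5 \right)} = 1840 \cdot 5 = 9200$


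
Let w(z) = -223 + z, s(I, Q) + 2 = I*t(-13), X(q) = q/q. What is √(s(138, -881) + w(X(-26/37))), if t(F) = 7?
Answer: √742 ≈ 27.240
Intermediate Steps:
X(q) = 1
s(I, Q) = -2 + 7*I (s(I, Q) = -2 + I*7 = -2 + 7*I)
√(s(138, -881) + w(X(-26/37))) = √((-2 + 7*138) + (-223 + 1)) = √((-2 + 966) - 222) = √(964 - 222) = √742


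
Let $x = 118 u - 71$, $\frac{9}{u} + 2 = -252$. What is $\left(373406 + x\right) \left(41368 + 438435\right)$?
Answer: $\frac{22748906356242}{127} \approx 1.7913 \cdot 10^{11}$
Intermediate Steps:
$u = - \frac{9}{254}$ ($u = \frac{9}{-2 - 252} = \frac{9}{-254} = 9 \left(- \frac{1}{254}\right) = - \frac{9}{254} \approx -0.035433$)
$x = - \frac{9548}{127}$ ($x = 118 \left(- \frac{9}{254}\right) - 71 = - \frac{531}{127} - 71 = - \frac{9548}{127} \approx -75.181$)
$\left(373406 + x\right) \left(41368 + 438435\right) = \left(373406 - \frac{9548}{127}\right) \left(41368 + 438435\right) = \frac{47413014}{127} \cdot 479803 = \frac{22748906356242}{127}$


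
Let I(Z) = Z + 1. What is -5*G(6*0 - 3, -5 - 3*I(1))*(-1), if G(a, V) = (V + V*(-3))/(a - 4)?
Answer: -110/7 ≈ -15.714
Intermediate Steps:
I(Z) = 1 + Z
G(a, V) = -2*V/(-4 + a) (G(a, V) = (V - 3*V)/(-4 + a) = (-2*V)/(-4 + a) = -2*V/(-4 + a))
-5*G(6*0 - 3, -5 - 3*I(1))*(-1) = -(-10)*(-5 - 3*(1 + 1))/(-4 + (6*0 - 3))*(-1) = -(-10)*(-5 - 3*2)/(-4 + (0 - 3))*(-1) = -(-10)*(-5 - 6)/(-4 - 3)*(-1) = -(-10)*(-11)/(-7)*(-1) = -(-10)*(-11)*(-1)/7*(-1) = -5*(-22/7)*(-1) = (110/7)*(-1) = -110/7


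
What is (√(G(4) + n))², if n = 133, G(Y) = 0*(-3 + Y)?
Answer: 133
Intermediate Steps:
G(Y) = 0
(√(G(4) + n))² = (√(0 + 133))² = (√133)² = 133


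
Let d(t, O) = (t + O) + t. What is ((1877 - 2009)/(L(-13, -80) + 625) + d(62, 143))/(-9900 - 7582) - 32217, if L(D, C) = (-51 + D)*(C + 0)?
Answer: -1078562203771/33478030 ≈ -32217.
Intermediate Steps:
d(t, O) = O + 2*t (d(t, O) = (O + t) + t = O + 2*t)
L(D, C) = C*(-51 + D) (L(D, C) = (-51 + D)*C = C*(-51 + D))
((1877 - 2009)/(L(-13, -80) + 625) + d(62, 143))/(-9900 - 7582) - 32217 = ((1877 - 2009)/(-80*(-51 - 13) + 625) + (143 + 2*62))/(-9900 - 7582) - 32217 = (-132/(-80*(-64) + 625) + (143 + 124))/(-17482) - 32217 = (-132/(5120 + 625) + 267)*(-1/17482) - 32217 = (-132/5745 + 267)*(-1/17482) - 32217 = (-132*1/5745 + 267)*(-1/17482) - 32217 = (-44/1915 + 267)*(-1/17482) - 32217 = (511261/1915)*(-1/17482) - 32217 = -511261/33478030 - 32217 = -1078562203771/33478030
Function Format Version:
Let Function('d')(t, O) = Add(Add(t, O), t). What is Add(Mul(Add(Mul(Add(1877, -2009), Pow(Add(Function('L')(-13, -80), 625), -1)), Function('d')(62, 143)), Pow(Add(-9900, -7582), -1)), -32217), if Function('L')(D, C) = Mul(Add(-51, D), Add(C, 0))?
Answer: Rational(-1078562203771, 33478030) ≈ -32217.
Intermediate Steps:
Function('d')(t, O) = Add(O, Mul(2, t)) (Function('d')(t, O) = Add(Add(O, t), t) = Add(O, Mul(2, t)))
Function('L')(D, C) = Mul(C, Add(-51, D)) (Function('L')(D, C) = Mul(Add(-51, D), C) = Mul(C, Add(-51, D)))
Add(Mul(Add(Mul(Add(1877, -2009), Pow(Add(Function('L')(-13, -80), 625), -1)), Function('d')(62, 143)), Pow(Add(-9900, -7582), -1)), -32217) = Add(Mul(Add(Mul(Add(1877, -2009), Pow(Add(Mul(-80, Add(-51, -13)), 625), -1)), Add(143, Mul(2, 62))), Pow(Add(-9900, -7582), -1)), -32217) = Add(Mul(Add(Mul(-132, Pow(Add(Mul(-80, -64), 625), -1)), Add(143, 124)), Pow(-17482, -1)), -32217) = Add(Mul(Add(Mul(-132, Pow(Add(5120, 625), -1)), 267), Rational(-1, 17482)), -32217) = Add(Mul(Add(Mul(-132, Pow(5745, -1)), 267), Rational(-1, 17482)), -32217) = Add(Mul(Add(Mul(-132, Rational(1, 5745)), 267), Rational(-1, 17482)), -32217) = Add(Mul(Add(Rational(-44, 1915), 267), Rational(-1, 17482)), -32217) = Add(Mul(Rational(511261, 1915), Rational(-1, 17482)), -32217) = Add(Rational(-511261, 33478030), -32217) = Rational(-1078562203771, 33478030)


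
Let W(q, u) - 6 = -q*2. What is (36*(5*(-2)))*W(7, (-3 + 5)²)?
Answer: 2880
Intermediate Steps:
W(q, u) = 6 - 2*q (W(q, u) = 6 - q*2 = 6 - 2*q)
(36*(5*(-2)))*W(7, (-3 + 5)²) = (36*(5*(-2)))*(6 - 2*7) = (36*(-10))*(6 - 14) = -360*(-8) = 2880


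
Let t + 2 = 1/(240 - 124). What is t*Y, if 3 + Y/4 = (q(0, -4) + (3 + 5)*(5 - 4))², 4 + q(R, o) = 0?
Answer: -3003/29 ≈ -103.55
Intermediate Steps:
q(R, o) = -4 (q(R, o) = -4 + 0 = -4)
Y = 52 (Y = -12 + 4*(-4 + (3 + 5)*(5 - 4))² = -12 + 4*(-4 + 8*1)² = -12 + 4*(-4 + 8)² = -12 + 4*4² = -12 + 4*16 = -12 + 64 = 52)
t = -231/116 (t = -2 + 1/(240 - 124) = -2 + 1/116 = -231/116 ≈ -1.9914)
t*Y = -231/116*52 = -3003/29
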